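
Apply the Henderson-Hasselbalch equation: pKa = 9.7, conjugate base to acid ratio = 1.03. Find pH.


pH = pKa + log10([A-]/[HA])
pH = 9.7 + log10(1.03)
pH = 9.7128

9.7128


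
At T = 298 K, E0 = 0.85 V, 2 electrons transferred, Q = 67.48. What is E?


E = E0 - (RT/nF) * ln(Q)
E = 0.85 - (8.314 * 298 / (2 * 96485)) * ln(67.48)
E = 0.7959 V

0.7959 V


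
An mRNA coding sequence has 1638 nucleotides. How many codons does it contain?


codons = nucleotides / 3
codons = 1638 / 3 = 546

546


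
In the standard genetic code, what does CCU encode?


Standard genetic code lookup.
Codon CCU -> Pro

Pro


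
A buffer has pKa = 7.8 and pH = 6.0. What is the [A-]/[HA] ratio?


[A-]/[HA] = 10^(pH - pKa)
= 10^(6.0 - 7.8)
= 0.0158

0.0158


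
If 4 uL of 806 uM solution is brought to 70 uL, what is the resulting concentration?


C2 = C1 * V1 / V2
C2 = 806 * 4 / 70
C2 = 46.0571 uM

46.0571 uM


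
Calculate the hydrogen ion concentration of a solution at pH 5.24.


[H+] = 10^(-pH)
[H+] = 10^(-5.24)
[H+] = 5.754e-06 M

5.754e-06 M


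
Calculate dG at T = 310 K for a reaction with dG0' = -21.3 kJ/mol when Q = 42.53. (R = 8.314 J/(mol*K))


dG = dG0' + RT * ln(Q) / 1000
dG = -21.3 + 8.314 * 310 * ln(42.53) / 1000
dG = -11.6344 kJ/mol

-11.6344 kJ/mol


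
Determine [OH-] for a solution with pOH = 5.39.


[OH-] = 10^(-pOH)
[OH-] = 10^(-5.39)
[OH-] = 4.074e-06 M

4.074e-06 M


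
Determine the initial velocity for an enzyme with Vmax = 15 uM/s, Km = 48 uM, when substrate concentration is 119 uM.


v = Vmax * [S] / (Km + [S])
v = 15 * 119 / (48 + 119)
v = 10.6886 uM/s

10.6886 uM/s


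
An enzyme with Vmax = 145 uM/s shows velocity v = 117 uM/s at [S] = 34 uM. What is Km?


Km = [S] * (Vmax - v) / v
Km = 34 * (145 - 117) / 117
Km = 8.1368 uM

8.1368 uM


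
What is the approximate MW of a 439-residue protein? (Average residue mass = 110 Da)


MW = n_residues * 110 Da
MW = 439 * 110
MW = 48290 Da

48290 Da


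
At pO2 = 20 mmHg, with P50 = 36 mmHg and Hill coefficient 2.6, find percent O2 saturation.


Y = pO2^n / (P50^n + pO2^n)
Y = 20^2.6 / (36^2.6 + 20^2.6)
Y = 17.83%

17.83%


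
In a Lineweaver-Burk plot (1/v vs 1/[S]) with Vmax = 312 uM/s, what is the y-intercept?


y-intercept = 1/Vmax
= 1/312
= 0.0032 s/uM

0.0032 s/uM


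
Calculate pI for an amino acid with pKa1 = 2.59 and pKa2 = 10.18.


pI = (pKa1 + pKa2) / 2
pI = (2.59 + 10.18) / 2
pI = 6.385

6.385


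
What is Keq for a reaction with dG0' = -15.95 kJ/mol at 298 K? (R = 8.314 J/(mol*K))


Keq = exp(-dG0 * 1000 / (R * T))
Keq = exp(-(-15.95) * 1000 / (8.314 * 298))
Keq = 625.0017

625.0017


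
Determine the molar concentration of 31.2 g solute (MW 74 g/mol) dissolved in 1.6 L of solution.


C = (mass / MW) / volume
C = (31.2 / 74) / 1.6
C = 0.2635 M

0.2635 M


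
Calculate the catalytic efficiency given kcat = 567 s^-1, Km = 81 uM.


Catalytic efficiency = kcat / Km
= 567 / 81
= 7.0 uM^-1*s^-1

7.0 uM^-1*s^-1


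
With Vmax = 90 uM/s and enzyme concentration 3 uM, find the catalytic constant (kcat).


kcat = Vmax / [E]t
kcat = 90 / 3
kcat = 30.0 s^-1

30.0 s^-1


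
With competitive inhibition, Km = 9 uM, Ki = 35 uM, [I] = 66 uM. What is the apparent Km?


Km_app = Km * (1 + [I]/Ki)
Km_app = 9 * (1 + 66/35)
Km_app = 25.9714 uM

25.9714 uM


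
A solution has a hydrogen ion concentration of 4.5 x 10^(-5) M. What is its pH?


pH = -log10([H+])
pH = -log10(4.5 x 10^(-5))
pH = 4.3468

4.3468


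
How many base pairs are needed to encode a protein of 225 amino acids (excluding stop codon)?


Each amino acid = 1 codon = 3 bp
bp = 225 * 3 = 675 bp

675 bp


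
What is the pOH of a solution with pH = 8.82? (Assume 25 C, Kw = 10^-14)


pOH = 14 - pH
pOH = 14 - 8.82
pOH = 5.18

5.18


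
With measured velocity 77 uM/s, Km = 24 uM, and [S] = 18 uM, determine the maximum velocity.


Vmax = v * (Km + [S]) / [S]
Vmax = 77 * (24 + 18) / 18
Vmax = 179.6667 uM/s

179.6667 uM/s


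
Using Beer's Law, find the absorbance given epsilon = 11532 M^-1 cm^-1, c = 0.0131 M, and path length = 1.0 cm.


A = epsilon * c * l
A = 11532 * 0.0131 * 1.0
A = 151.0692

151.0692


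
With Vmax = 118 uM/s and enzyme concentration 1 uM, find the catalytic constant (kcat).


kcat = Vmax / [E]t
kcat = 118 / 1
kcat = 118.0 s^-1

118.0 s^-1


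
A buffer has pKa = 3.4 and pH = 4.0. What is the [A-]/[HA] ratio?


[A-]/[HA] = 10^(pH - pKa)
= 10^(4.0 - 3.4)
= 3.9811

3.9811


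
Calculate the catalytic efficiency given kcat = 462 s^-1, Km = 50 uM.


Catalytic efficiency = kcat / Km
= 462 / 50
= 9.24 uM^-1*s^-1

9.24 uM^-1*s^-1


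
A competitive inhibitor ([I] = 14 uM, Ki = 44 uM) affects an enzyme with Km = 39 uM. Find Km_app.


Km_app = Km * (1 + [I]/Ki)
Km_app = 39 * (1 + 14/44)
Km_app = 51.4091 uM

51.4091 uM


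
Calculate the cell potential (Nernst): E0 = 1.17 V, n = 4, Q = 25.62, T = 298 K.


E = E0 - (RT/nF) * ln(Q)
E = 1.17 - (8.314 * 298 / (4 * 96485)) * ln(25.62)
E = 1.1492 V

1.1492 V


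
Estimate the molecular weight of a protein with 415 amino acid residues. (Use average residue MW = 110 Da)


MW = n_residues * 110 Da
MW = 415 * 110
MW = 45650 Da

45650 Da


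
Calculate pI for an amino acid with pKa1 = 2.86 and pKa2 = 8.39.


pI = (pKa1 + pKa2) / 2
pI = (2.86 + 8.39) / 2
pI = 5.625

5.625


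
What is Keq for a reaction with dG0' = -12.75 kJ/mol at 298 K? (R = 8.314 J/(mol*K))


Keq = exp(-dG0 * 1000 / (R * T))
Keq = exp(-(-12.75) * 1000 / (8.314 * 298))
Keq = 171.7719

171.7719


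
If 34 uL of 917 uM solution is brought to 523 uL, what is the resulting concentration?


C2 = C1 * V1 / V2
C2 = 917 * 34 / 523
C2 = 59.6138 uM

59.6138 uM


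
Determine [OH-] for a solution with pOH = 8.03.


[OH-] = 10^(-pOH)
[OH-] = 10^(-8.03)
[OH-] = 9.333e-09 M

9.333e-09 M


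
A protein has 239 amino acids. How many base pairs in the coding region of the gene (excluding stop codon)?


Each amino acid = 1 codon = 3 bp
bp = 239 * 3 = 717 bp

717 bp


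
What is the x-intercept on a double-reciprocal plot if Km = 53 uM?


x-intercept = -1/Km
= -1/53
= -0.0189 1/uM

-0.0189 1/uM


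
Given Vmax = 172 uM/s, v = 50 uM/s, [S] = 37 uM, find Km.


Km = [S] * (Vmax - v) / v
Km = 37 * (172 - 50) / 50
Km = 90.28 uM

90.28 uM


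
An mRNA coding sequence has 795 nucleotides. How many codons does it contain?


codons = nucleotides / 3
codons = 795 / 3 = 265

265


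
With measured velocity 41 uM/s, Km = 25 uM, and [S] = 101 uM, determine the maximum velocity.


Vmax = v * (Km + [S]) / [S]
Vmax = 41 * (25 + 101) / 101
Vmax = 51.1485 uM/s

51.1485 uM/s


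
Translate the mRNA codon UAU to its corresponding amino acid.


Standard genetic code lookup.
Codon UAU -> Tyr

Tyr


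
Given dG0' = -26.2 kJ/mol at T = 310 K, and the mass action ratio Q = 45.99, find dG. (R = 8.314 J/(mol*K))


dG = dG0' + RT * ln(Q) / 1000
dG = -26.2 + 8.314 * 310 * ln(45.99) / 1000
dG = -16.3328 kJ/mol

-16.3328 kJ/mol


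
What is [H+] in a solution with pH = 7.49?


[H+] = 10^(-pH)
[H+] = 10^(-7.49)
[H+] = 3.236e-08 M

3.236e-08 M


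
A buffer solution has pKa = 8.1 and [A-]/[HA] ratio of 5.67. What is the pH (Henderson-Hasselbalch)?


pH = pKa + log10([A-]/[HA])
pH = 8.1 + log10(5.67)
pH = 8.8536

8.8536


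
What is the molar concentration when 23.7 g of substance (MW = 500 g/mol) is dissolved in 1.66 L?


C = (mass / MW) / volume
C = (23.7 / 500) / 1.66
C = 0.0286 M

0.0286 M


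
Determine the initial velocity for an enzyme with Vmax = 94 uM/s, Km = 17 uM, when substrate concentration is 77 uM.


v = Vmax * [S] / (Km + [S])
v = 94 * 77 / (17 + 77)
v = 77.0 uM/s

77.0 uM/s


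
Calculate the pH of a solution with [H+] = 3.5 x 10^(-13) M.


pH = -log10([H+])
pH = -log10(3.5 x 10^(-13))
pH = 12.4559

12.4559


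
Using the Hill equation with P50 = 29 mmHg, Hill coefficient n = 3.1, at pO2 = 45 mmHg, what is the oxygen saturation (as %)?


Y = pO2^n / (P50^n + pO2^n)
Y = 45^3.1 / (29^3.1 + 45^3.1)
Y = 79.61%

79.61%


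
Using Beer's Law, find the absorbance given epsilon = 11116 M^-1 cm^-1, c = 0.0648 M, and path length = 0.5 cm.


A = epsilon * c * l
A = 11116 * 0.0648 * 0.5
A = 360.1584

360.1584


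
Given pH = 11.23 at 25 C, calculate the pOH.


pOH = 14 - pH
pOH = 14 - 11.23
pOH = 2.77

2.77


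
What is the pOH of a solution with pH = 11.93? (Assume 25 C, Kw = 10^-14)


pOH = 14 - pH
pOH = 14 - 11.93
pOH = 2.07

2.07


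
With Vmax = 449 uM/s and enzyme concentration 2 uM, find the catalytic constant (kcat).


kcat = Vmax / [E]t
kcat = 449 / 2
kcat = 224.5 s^-1

224.5 s^-1


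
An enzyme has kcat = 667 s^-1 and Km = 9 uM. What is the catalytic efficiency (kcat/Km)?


Catalytic efficiency = kcat / Km
= 667 / 9
= 74.1111 uM^-1*s^-1

74.1111 uM^-1*s^-1


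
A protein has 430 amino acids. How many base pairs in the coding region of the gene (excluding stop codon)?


Each amino acid = 1 codon = 3 bp
bp = 430 * 3 = 1290 bp

1290 bp


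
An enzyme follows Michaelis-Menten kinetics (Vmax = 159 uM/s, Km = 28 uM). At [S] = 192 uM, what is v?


v = Vmax * [S] / (Km + [S])
v = 159 * 192 / (28 + 192)
v = 138.7636 uM/s

138.7636 uM/s


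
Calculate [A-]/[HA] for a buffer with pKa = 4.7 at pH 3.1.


[A-]/[HA] = 10^(pH - pKa)
= 10^(3.1 - 4.7)
= 0.0251

0.0251


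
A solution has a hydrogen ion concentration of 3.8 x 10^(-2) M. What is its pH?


pH = -log10([H+])
pH = -log10(3.8 x 10^(-2))
pH = 1.4202

1.4202


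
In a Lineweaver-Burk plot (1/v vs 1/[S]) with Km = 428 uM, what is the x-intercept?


x-intercept = -1/Km
= -1/428
= -0.0023 1/uM

-0.0023 1/uM


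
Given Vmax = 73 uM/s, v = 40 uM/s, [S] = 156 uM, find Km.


Km = [S] * (Vmax - v) / v
Km = 156 * (73 - 40) / 40
Km = 128.7 uM

128.7 uM


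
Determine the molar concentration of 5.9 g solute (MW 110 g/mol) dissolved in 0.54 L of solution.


C = (mass / MW) / volume
C = (5.9 / 110) / 0.54
C = 0.0993 M

0.0993 M


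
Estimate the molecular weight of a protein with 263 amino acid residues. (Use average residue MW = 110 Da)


MW = n_residues * 110 Da
MW = 263 * 110
MW = 28930 Da

28930 Da


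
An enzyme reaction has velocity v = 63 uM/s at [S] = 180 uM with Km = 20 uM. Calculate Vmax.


Vmax = v * (Km + [S]) / [S]
Vmax = 63 * (20 + 180) / 180
Vmax = 70.0 uM/s

70.0 uM/s


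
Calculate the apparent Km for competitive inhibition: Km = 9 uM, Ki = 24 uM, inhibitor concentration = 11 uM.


Km_app = Km * (1 + [I]/Ki)
Km_app = 9 * (1 + 11/24)
Km_app = 13.125 uM

13.125 uM


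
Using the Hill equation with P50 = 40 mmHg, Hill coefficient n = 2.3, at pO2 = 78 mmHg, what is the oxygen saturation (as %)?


Y = pO2^n / (P50^n + pO2^n)
Y = 78^2.3 / (40^2.3 + 78^2.3)
Y = 82.29%

82.29%


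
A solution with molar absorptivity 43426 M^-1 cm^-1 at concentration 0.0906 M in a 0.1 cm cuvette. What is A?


A = epsilon * c * l
A = 43426 * 0.0906 * 0.1
A = 393.4396

393.4396


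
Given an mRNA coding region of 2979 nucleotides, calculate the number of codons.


codons = nucleotides / 3
codons = 2979 / 3 = 993

993


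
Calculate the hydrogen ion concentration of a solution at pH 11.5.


[H+] = 10^(-pH)
[H+] = 10^(-11.5)
[H+] = 3.162e-12 M

3.162e-12 M


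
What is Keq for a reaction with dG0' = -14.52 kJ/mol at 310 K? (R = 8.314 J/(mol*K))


Keq = exp(-dG0 * 1000 / (R * T))
Keq = exp(-(-14.52) * 1000 / (8.314 * 310))
Keq = 279.6994

279.6994


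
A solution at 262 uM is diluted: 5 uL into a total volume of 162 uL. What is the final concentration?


C2 = C1 * V1 / V2
C2 = 262 * 5 / 162
C2 = 8.0864 uM

8.0864 uM


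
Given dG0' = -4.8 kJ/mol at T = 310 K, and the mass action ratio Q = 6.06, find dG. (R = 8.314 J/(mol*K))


dG = dG0' + RT * ln(Q) / 1000
dG = -4.8 + 8.314 * 310 * ln(6.06) / 1000
dG = -0.1564 kJ/mol

-0.1564 kJ/mol


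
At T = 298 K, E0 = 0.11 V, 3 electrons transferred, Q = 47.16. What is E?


E = E0 - (RT/nF) * ln(Q)
E = 0.11 - (8.314 * 298 / (3 * 96485)) * ln(47.16)
E = 0.077 V

0.077 V


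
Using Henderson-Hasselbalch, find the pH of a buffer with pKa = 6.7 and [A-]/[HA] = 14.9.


pH = pKa + log10([A-]/[HA])
pH = 6.7 + log10(14.9)
pH = 7.8732

7.8732


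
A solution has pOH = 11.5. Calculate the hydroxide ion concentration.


[OH-] = 10^(-pOH)
[OH-] = 10^(-11.5)
[OH-] = 3.162e-12 M

3.162e-12 M


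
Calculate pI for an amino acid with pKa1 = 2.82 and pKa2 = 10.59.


pI = (pKa1 + pKa2) / 2
pI = (2.82 + 10.59) / 2
pI = 6.705

6.705


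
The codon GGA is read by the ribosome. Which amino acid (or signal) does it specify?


Standard genetic code lookup.
Codon GGA -> Gly

Gly


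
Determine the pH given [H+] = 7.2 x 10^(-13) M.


pH = -log10([H+])
pH = -log10(7.2 x 10^(-13))
pH = 12.1427

12.1427


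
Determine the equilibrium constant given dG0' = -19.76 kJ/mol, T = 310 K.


Keq = exp(-dG0 * 1000 / (R * T))
Keq = exp(-(-19.76) * 1000 / (8.314 * 310))
Keq = 2136.2757

2136.2757


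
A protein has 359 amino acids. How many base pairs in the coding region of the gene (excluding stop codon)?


Each amino acid = 1 codon = 3 bp
bp = 359 * 3 = 1077 bp

1077 bp


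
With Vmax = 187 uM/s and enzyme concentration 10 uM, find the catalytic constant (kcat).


kcat = Vmax / [E]t
kcat = 187 / 10
kcat = 18.7 s^-1

18.7 s^-1


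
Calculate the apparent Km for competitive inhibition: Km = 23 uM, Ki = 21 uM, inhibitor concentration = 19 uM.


Km_app = Km * (1 + [I]/Ki)
Km_app = 23 * (1 + 19/21)
Km_app = 43.8095 uM

43.8095 uM


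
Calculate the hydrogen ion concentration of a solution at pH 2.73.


[H+] = 10^(-pH)
[H+] = 10^(-2.73)
[H+] = 0.0019 M

0.0019 M


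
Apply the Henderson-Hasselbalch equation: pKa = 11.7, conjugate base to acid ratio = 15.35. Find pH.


pH = pKa + log10([A-]/[HA])
pH = 11.7 + log10(15.35)
pH = 12.8861

12.8861


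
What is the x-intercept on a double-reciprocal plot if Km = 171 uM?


x-intercept = -1/Km
= -1/171
= -0.0058 1/uM

-0.0058 1/uM


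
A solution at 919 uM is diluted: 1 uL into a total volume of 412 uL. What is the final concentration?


C2 = C1 * V1 / V2
C2 = 919 * 1 / 412
C2 = 2.2306 uM

2.2306 uM


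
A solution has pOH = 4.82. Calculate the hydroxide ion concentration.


[OH-] = 10^(-pOH)
[OH-] = 10^(-4.82)
[OH-] = 1.514e-05 M

1.514e-05 M


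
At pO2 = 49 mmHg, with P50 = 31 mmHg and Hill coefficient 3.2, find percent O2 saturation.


Y = pO2^n / (P50^n + pO2^n)
Y = 49^3.2 / (31^3.2 + 49^3.2)
Y = 81.23%

81.23%


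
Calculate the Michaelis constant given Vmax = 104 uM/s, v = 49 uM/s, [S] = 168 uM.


Km = [S] * (Vmax - v) / v
Km = 168 * (104 - 49) / 49
Km = 188.5714 uM

188.5714 uM


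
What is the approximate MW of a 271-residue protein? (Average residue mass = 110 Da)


MW = n_residues * 110 Da
MW = 271 * 110
MW = 29810 Da

29810 Da


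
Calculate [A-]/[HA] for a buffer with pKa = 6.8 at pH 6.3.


[A-]/[HA] = 10^(pH - pKa)
= 10^(6.3 - 6.8)
= 0.3162

0.3162


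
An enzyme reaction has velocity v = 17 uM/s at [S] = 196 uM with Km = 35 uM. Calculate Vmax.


Vmax = v * (Km + [S]) / [S]
Vmax = 17 * (35 + 196) / 196
Vmax = 20.0357 uM/s

20.0357 uM/s


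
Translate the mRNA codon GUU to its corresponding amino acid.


Standard genetic code lookup.
Codon GUU -> Val

Val


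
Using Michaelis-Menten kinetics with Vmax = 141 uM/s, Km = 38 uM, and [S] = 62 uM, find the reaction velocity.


v = Vmax * [S] / (Km + [S])
v = 141 * 62 / (38 + 62)
v = 87.42 uM/s

87.42 uM/s


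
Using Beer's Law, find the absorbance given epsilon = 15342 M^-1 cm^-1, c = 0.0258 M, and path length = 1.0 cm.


A = epsilon * c * l
A = 15342 * 0.0258 * 1.0
A = 395.8236

395.8236


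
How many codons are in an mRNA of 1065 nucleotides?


codons = nucleotides / 3
codons = 1065 / 3 = 355

355


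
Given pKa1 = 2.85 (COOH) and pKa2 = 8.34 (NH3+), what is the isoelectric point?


pI = (pKa1 + pKa2) / 2
pI = (2.85 + 8.34) / 2
pI = 5.595

5.595


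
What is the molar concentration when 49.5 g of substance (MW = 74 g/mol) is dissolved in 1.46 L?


C = (mass / MW) / volume
C = (49.5 / 74) / 1.46
C = 0.4582 M

0.4582 M


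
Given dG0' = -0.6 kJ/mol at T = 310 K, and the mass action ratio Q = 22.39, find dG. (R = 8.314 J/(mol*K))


dG = dG0' + RT * ln(Q) / 1000
dG = -0.6 + 8.314 * 310 * ln(22.39) / 1000
dG = 7.412 kJ/mol

7.412 kJ/mol


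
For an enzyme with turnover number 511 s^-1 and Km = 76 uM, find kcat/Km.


Catalytic efficiency = kcat / Km
= 511 / 76
= 6.7237 uM^-1*s^-1

6.7237 uM^-1*s^-1


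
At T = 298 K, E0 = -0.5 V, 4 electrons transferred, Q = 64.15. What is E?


E = E0 - (RT/nF) * ln(Q)
E = -0.5 - (8.314 * 298 / (4 * 96485)) * ln(64.15)
E = -0.5267 V

-0.5267 V


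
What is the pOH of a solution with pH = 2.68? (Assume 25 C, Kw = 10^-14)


pOH = 14 - pH
pOH = 14 - 2.68
pOH = 11.32

11.32


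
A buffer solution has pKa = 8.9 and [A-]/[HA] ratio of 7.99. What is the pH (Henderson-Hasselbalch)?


pH = pKa + log10([A-]/[HA])
pH = 8.9 + log10(7.99)
pH = 9.8025

9.8025


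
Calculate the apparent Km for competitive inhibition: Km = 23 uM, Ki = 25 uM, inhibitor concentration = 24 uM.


Km_app = Km * (1 + [I]/Ki)
Km_app = 23 * (1 + 24/25)
Km_app = 45.08 uM

45.08 uM


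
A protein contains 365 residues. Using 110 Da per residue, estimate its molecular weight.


MW = n_residues * 110 Da
MW = 365 * 110
MW = 40150 Da

40150 Da


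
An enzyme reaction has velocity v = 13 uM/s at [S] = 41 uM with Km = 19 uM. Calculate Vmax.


Vmax = v * (Km + [S]) / [S]
Vmax = 13 * (19 + 41) / 41
Vmax = 19.0244 uM/s

19.0244 uM/s


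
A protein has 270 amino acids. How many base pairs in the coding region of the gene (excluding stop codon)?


Each amino acid = 1 codon = 3 bp
bp = 270 * 3 = 810 bp

810 bp


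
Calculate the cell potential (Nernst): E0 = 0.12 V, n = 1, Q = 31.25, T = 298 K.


E = E0 - (RT/nF) * ln(Q)
E = 0.12 - (8.314 * 298 / (1 * 96485)) * ln(31.25)
E = 0.0316 V

0.0316 V


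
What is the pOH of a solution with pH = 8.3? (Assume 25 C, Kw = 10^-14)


pOH = 14 - pH
pOH = 14 - 8.3
pOH = 5.7

5.7


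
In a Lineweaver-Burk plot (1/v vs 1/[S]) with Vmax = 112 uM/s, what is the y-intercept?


y-intercept = 1/Vmax
= 1/112
= 0.0089 s/uM

0.0089 s/uM


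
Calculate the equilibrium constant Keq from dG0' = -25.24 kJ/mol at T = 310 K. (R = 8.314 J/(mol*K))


Keq = exp(-dG0 * 1000 / (R * T))
Keq = exp(-(-25.24) * 1000 / (8.314 * 310))
Keq = 17908.7095

17908.7095


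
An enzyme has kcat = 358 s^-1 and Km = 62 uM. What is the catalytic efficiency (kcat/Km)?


Catalytic efficiency = kcat / Km
= 358 / 62
= 5.7742 uM^-1*s^-1

5.7742 uM^-1*s^-1


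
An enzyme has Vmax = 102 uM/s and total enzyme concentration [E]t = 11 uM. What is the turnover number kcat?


kcat = Vmax / [E]t
kcat = 102 / 11
kcat = 9.2727 s^-1

9.2727 s^-1


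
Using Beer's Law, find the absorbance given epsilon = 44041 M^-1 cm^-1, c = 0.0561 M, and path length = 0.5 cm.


A = epsilon * c * l
A = 44041 * 0.0561 * 0.5
A = 1235.3501

1235.3501


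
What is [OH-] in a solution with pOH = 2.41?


[OH-] = 10^(-pOH)
[OH-] = 10^(-2.41)
[OH-] = 0.0039 M

0.0039 M


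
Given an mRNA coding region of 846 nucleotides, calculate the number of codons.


codons = nucleotides / 3
codons = 846 / 3 = 282

282


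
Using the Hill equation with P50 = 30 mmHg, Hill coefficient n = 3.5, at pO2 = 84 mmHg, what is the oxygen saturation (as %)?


Y = pO2^n / (P50^n + pO2^n)
Y = 84^3.5 / (30^3.5 + 84^3.5)
Y = 97.35%

97.35%


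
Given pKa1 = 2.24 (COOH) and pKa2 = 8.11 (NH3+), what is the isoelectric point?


pI = (pKa1 + pKa2) / 2
pI = (2.24 + 8.11) / 2
pI = 5.175

5.175


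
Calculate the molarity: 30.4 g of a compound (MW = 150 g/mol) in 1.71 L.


C = (mass / MW) / volume
C = (30.4 / 150) / 1.71
C = 0.1185 M

0.1185 M


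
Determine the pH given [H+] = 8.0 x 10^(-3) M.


pH = -log10([H+])
pH = -log10(8.0 x 10^(-3))
pH = 2.0969

2.0969


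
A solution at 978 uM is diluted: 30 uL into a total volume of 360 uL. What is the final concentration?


C2 = C1 * V1 / V2
C2 = 978 * 30 / 360
C2 = 81.5 uM

81.5 uM


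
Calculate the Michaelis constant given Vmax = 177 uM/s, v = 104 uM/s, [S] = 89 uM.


Km = [S] * (Vmax - v) / v
Km = 89 * (177 - 104) / 104
Km = 62.4712 uM

62.4712 uM


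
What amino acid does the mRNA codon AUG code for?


Standard genetic code lookup.
Codon AUG -> Met (start)

Met (start)


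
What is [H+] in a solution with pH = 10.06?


[H+] = 10^(-pH)
[H+] = 10^(-10.06)
[H+] = 8.710e-11 M

8.710e-11 M


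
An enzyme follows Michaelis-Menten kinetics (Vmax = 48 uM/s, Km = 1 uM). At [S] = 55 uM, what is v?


v = Vmax * [S] / (Km + [S])
v = 48 * 55 / (1 + 55)
v = 47.1429 uM/s

47.1429 uM/s


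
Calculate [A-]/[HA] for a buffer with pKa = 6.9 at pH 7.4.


[A-]/[HA] = 10^(pH - pKa)
= 10^(7.4 - 6.9)
= 3.1623

3.1623


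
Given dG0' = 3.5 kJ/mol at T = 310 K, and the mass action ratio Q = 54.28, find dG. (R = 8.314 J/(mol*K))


dG = dG0' + RT * ln(Q) / 1000
dG = 3.5 + 8.314 * 310 * ln(54.28) / 1000
dG = 13.7943 kJ/mol

13.7943 kJ/mol


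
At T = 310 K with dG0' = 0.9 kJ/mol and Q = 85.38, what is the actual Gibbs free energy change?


dG = dG0' + RT * ln(Q) / 1000
dG = 0.9 + 8.314 * 310 * ln(85.38) / 1000
dG = 12.3617 kJ/mol

12.3617 kJ/mol


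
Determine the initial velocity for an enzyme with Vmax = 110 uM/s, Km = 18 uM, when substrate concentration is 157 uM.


v = Vmax * [S] / (Km + [S])
v = 110 * 157 / (18 + 157)
v = 98.6857 uM/s

98.6857 uM/s


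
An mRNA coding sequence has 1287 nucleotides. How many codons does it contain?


codons = nucleotides / 3
codons = 1287 / 3 = 429

429


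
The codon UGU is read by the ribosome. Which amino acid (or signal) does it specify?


Standard genetic code lookup.
Codon UGU -> Cys

Cys


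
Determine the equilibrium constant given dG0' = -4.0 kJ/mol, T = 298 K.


Keq = exp(-dG0 * 1000 / (R * T))
Keq = exp(-(-4.0) * 1000 / (8.314 * 298))
Keq = 5.0253

5.0253


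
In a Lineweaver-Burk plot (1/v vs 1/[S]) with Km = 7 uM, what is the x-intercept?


x-intercept = -1/Km
= -1/7
= -0.1429 1/uM

-0.1429 1/uM


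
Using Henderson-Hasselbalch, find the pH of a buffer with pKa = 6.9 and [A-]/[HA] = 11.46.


pH = pKa + log10([A-]/[HA])
pH = 6.9 + log10(11.46)
pH = 7.9592

7.9592


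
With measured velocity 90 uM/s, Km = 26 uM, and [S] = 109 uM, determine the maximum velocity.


Vmax = v * (Km + [S]) / [S]
Vmax = 90 * (26 + 109) / 109
Vmax = 111.4679 uM/s

111.4679 uM/s


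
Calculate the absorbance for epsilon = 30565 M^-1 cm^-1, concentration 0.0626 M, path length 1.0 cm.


A = epsilon * c * l
A = 30565 * 0.0626 * 1.0
A = 1913.369

1913.369


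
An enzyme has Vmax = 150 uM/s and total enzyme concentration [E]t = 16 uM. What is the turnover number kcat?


kcat = Vmax / [E]t
kcat = 150 / 16
kcat = 9.375 s^-1

9.375 s^-1


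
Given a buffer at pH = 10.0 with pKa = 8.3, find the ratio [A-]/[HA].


[A-]/[HA] = 10^(pH - pKa)
= 10^(10.0 - 8.3)
= 50.1187

50.1187


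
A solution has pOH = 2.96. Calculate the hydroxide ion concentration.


[OH-] = 10^(-pOH)
[OH-] = 10^(-2.96)
[OH-] = 0.0011 M

0.0011 M


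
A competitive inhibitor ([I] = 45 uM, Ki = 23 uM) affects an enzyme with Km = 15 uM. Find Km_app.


Km_app = Km * (1 + [I]/Ki)
Km_app = 15 * (1 + 45/23)
Km_app = 44.3478 uM

44.3478 uM


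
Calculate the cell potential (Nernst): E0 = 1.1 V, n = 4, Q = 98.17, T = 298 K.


E = E0 - (RT/nF) * ln(Q)
E = 1.1 - (8.314 * 298 / (4 * 96485)) * ln(98.17)
E = 1.0706 V

1.0706 V


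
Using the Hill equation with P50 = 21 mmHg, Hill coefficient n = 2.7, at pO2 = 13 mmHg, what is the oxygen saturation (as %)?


Y = pO2^n / (P50^n + pO2^n)
Y = 13^2.7 / (21^2.7 + 13^2.7)
Y = 21.5%

21.5%


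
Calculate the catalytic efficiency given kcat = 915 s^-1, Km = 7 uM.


Catalytic efficiency = kcat / Km
= 915 / 7
= 130.7143 uM^-1*s^-1

130.7143 uM^-1*s^-1


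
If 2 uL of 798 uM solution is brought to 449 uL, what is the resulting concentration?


C2 = C1 * V1 / V2
C2 = 798 * 2 / 449
C2 = 3.5546 uM

3.5546 uM


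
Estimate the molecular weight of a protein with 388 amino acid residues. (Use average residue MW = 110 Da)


MW = n_residues * 110 Da
MW = 388 * 110
MW = 42680 Da

42680 Da


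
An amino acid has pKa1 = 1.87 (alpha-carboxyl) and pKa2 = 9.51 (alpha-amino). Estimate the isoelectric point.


pI = (pKa1 + pKa2) / 2
pI = (1.87 + 9.51) / 2
pI = 5.69

5.69


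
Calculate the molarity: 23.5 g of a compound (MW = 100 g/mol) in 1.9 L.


C = (mass / MW) / volume
C = (23.5 / 100) / 1.9
C = 0.1237 M

0.1237 M


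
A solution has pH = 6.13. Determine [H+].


[H+] = 10^(-pH)
[H+] = 10^(-6.13)
[H+] = 7.413e-07 M

7.413e-07 M


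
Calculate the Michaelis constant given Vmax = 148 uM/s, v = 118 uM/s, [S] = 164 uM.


Km = [S] * (Vmax - v) / v
Km = 164 * (148 - 118) / 118
Km = 41.6949 uM

41.6949 uM


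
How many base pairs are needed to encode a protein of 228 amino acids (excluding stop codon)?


Each amino acid = 1 codon = 3 bp
bp = 228 * 3 = 684 bp

684 bp


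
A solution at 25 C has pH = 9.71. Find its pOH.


pOH = 14 - pH
pOH = 14 - 9.71
pOH = 4.29

4.29


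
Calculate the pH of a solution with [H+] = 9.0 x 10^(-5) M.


pH = -log10([H+])
pH = -log10(9.0 x 10^(-5))
pH = 4.0458

4.0458


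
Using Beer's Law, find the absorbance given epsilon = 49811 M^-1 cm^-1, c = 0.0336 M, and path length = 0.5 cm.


A = epsilon * c * l
A = 49811 * 0.0336 * 0.5
A = 836.8248

836.8248


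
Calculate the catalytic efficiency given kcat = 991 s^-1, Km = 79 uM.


Catalytic efficiency = kcat / Km
= 991 / 79
= 12.5443 uM^-1*s^-1

12.5443 uM^-1*s^-1


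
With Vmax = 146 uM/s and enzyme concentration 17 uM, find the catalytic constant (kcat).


kcat = Vmax / [E]t
kcat = 146 / 17
kcat = 8.5882 s^-1

8.5882 s^-1


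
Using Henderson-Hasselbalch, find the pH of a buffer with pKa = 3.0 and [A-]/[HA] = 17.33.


pH = pKa + log10([A-]/[HA])
pH = 3.0 + log10(17.33)
pH = 4.2388

4.2388


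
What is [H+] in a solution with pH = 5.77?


[H+] = 10^(-pH)
[H+] = 10^(-5.77)
[H+] = 1.698e-06 M

1.698e-06 M


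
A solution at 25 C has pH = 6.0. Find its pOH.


pOH = 14 - pH
pOH = 14 - 6.0
pOH = 8.0

8.0


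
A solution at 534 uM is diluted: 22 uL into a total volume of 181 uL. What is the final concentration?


C2 = C1 * V1 / V2
C2 = 534 * 22 / 181
C2 = 64.9061 uM

64.9061 uM


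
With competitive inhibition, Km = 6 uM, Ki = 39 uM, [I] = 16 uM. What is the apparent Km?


Km_app = Km * (1 + [I]/Ki)
Km_app = 6 * (1 + 16/39)
Km_app = 8.4615 uM

8.4615 uM


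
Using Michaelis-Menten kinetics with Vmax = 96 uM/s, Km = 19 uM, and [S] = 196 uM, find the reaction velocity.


v = Vmax * [S] / (Km + [S])
v = 96 * 196 / (19 + 196)
v = 87.5163 uM/s

87.5163 uM/s


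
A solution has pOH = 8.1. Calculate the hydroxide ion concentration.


[OH-] = 10^(-pOH)
[OH-] = 10^(-8.1)
[OH-] = 7.943e-09 M

7.943e-09 M


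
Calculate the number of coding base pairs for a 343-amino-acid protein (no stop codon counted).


Each amino acid = 1 codon = 3 bp
bp = 343 * 3 = 1029 bp

1029 bp


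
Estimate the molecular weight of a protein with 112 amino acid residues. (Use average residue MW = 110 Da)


MW = n_residues * 110 Da
MW = 112 * 110
MW = 12320 Da

12320 Da


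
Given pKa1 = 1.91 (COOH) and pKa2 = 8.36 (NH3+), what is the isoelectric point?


pI = (pKa1 + pKa2) / 2
pI = (1.91 + 8.36) / 2
pI = 5.135

5.135


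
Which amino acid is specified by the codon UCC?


Standard genetic code lookup.
Codon UCC -> Ser

Ser


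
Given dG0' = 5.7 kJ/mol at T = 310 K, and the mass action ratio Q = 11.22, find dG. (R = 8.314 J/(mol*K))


dG = dG0' + RT * ln(Q) / 1000
dG = 5.7 + 8.314 * 310 * ln(11.22) / 1000
dG = 11.9312 kJ/mol

11.9312 kJ/mol


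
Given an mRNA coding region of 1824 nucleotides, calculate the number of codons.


codons = nucleotides / 3
codons = 1824 / 3 = 608

608


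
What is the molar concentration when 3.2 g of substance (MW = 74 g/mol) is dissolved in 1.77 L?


C = (mass / MW) / volume
C = (3.2 / 74) / 1.77
C = 0.0244 M

0.0244 M


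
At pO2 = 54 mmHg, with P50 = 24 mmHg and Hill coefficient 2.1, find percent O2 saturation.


Y = pO2^n / (P50^n + pO2^n)
Y = 54^2.1 / (24^2.1 + 54^2.1)
Y = 84.59%

84.59%


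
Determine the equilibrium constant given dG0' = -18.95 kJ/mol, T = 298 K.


Keq = exp(-dG0 * 1000 / (R * T))
Keq = exp(-(-18.95) * 1000 / (8.314 * 298))
Keq = 2097.743

2097.743


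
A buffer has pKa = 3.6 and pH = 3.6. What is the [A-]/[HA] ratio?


[A-]/[HA] = 10^(pH - pKa)
= 10^(3.6 - 3.6)
= 1.0

1.0


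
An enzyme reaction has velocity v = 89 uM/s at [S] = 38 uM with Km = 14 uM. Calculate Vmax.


Vmax = v * (Km + [S]) / [S]
Vmax = 89 * (14 + 38) / 38
Vmax = 121.7895 uM/s

121.7895 uM/s


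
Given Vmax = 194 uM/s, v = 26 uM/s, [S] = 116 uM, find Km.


Km = [S] * (Vmax - v) / v
Km = 116 * (194 - 26) / 26
Km = 749.5385 uM

749.5385 uM


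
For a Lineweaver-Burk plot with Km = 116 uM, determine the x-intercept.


x-intercept = -1/Km
= -1/116
= -0.0086 1/uM

-0.0086 1/uM


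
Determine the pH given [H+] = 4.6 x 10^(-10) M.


pH = -log10([H+])
pH = -log10(4.6 x 10^(-10))
pH = 9.3372

9.3372


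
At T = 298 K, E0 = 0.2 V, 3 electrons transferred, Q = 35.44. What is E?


E = E0 - (RT/nF) * ln(Q)
E = 0.2 - (8.314 * 298 / (3 * 96485)) * ln(35.44)
E = 0.1695 V

0.1695 V


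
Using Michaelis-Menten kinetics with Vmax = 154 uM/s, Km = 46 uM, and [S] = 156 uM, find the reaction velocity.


v = Vmax * [S] / (Km + [S])
v = 154 * 156 / (46 + 156)
v = 118.9307 uM/s

118.9307 uM/s


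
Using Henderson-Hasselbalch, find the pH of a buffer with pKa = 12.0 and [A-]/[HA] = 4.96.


pH = pKa + log10([A-]/[HA])
pH = 12.0 + log10(4.96)
pH = 12.6955

12.6955


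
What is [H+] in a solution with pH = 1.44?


[H+] = 10^(-pH)
[H+] = 10^(-1.44)
[H+] = 0.0363 M

0.0363 M


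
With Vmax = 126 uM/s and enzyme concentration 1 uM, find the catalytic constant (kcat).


kcat = Vmax / [E]t
kcat = 126 / 1
kcat = 126.0 s^-1

126.0 s^-1


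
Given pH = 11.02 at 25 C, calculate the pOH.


pOH = 14 - pH
pOH = 14 - 11.02
pOH = 2.98

2.98


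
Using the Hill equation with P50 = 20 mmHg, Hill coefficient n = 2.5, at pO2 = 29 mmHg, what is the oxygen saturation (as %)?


Y = pO2^n / (P50^n + pO2^n)
Y = 29^2.5 / (20^2.5 + 29^2.5)
Y = 71.69%

71.69%


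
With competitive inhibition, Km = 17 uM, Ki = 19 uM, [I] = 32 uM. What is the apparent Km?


Km_app = Km * (1 + [I]/Ki)
Km_app = 17 * (1 + 32/19)
Km_app = 45.6316 uM

45.6316 uM


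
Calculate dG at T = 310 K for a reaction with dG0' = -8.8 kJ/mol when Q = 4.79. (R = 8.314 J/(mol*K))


dG = dG0' + RT * ln(Q) / 1000
dG = -8.8 + 8.314 * 310 * ln(4.79) / 1000
dG = -4.7625 kJ/mol

-4.7625 kJ/mol


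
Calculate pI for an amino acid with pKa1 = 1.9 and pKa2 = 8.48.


pI = (pKa1 + pKa2) / 2
pI = (1.9 + 8.48) / 2
pI = 5.19

5.19


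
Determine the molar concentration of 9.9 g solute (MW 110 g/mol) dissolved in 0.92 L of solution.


C = (mass / MW) / volume
C = (9.9 / 110) / 0.92
C = 0.0978 M

0.0978 M


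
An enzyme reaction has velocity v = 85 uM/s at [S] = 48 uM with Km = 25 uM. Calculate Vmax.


Vmax = v * (Km + [S]) / [S]
Vmax = 85 * (25 + 48) / 48
Vmax = 129.2708 uM/s

129.2708 uM/s


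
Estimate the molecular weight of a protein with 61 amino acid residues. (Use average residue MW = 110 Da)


MW = n_residues * 110 Da
MW = 61 * 110
MW = 6710 Da

6710 Da


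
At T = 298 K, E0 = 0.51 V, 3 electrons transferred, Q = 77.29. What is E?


E = E0 - (RT/nF) * ln(Q)
E = 0.51 - (8.314 * 298 / (3 * 96485)) * ln(77.29)
E = 0.4728 V

0.4728 V


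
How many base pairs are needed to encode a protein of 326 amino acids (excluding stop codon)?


Each amino acid = 1 codon = 3 bp
bp = 326 * 3 = 978 bp

978 bp


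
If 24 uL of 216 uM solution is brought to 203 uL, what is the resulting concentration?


C2 = C1 * V1 / V2
C2 = 216 * 24 / 203
C2 = 25.5369 uM

25.5369 uM


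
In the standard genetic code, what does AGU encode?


Standard genetic code lookup.
Codon AGU -> Ser

Ser


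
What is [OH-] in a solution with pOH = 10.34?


[OH-] = 10^(-pOH)
[OH-] = 10^(-10.34)
[OH-] = 4.571e-11 M

4.571e-11 M


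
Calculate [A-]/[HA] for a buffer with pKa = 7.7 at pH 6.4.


[A-]/[HA] = 10^(pH - pKa)
= 10^(6.4 - 7.7)
= 0.0501

0.0501


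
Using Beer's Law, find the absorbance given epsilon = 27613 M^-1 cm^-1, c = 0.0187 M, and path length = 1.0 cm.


A = epsilon * c * l
A = 27613 * 0.0187 * 1.0
A = 516.3631

516.3631


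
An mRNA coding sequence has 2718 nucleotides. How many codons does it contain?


codons = nucleotides / 3
codons = 2718 / 3 = 906

906


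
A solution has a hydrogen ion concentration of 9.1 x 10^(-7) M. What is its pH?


pH = -log10([H+])
pH = -log10(9.1 x 10^(-7))
pH = 6.041

6.041


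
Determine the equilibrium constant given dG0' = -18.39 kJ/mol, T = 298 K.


Keq = exp(-dG0 * 1000 / (R * T))
Keq = exp(-(-18.39) * 1000 / (8.314 * 298))
Keq = 1673.3611

1673.3611


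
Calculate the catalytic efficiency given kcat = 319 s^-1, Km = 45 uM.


Catalytic efficiency = kcat / Km
= 319 / 45
= 7.0889 uM^-1*s^-1

7.0889 uM^-1*s^-1


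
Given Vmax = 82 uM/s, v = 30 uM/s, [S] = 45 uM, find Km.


Km = [S] * (Vmax - v) / v
Km = 45 * (82 - 30) / 30
Km = 78.0 uM

78.0 uM


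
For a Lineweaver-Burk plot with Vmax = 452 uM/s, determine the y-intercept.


y-intercept = 1/Vmax
= 1/452
= 0.0022 s/uM

0.0022 s/uM


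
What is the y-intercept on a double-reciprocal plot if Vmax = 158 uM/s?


y-intercept = 1/Vmax
= 1/158
= 0.0063 s/uM

0.0063 s/uM


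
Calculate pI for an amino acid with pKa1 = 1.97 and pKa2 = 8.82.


pI = (pKa1 + pKa2) / 2
pI = (1.97 + 8.82) / 2
pI = 5.395

5.395


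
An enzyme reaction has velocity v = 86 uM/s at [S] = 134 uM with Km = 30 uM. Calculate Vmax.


Vmax = v * (Km + [S]) / [S]
Vmax = 86 * (30 + 134) / 134
Vmax = 105.2537 uM/s

105.2537 uM/s


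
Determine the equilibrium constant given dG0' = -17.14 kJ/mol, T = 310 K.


Keq = exp(-dG0 * 1000 / (R * T))
Keq = exp(-(-17.14) * 1000 / (8.314 * 310))
Keq = 772.9909

772.9909


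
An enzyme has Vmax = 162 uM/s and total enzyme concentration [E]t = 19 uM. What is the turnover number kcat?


kcat = Vmax / [E]t
kcat = 162 / 19
kcat = 8.5263 s^-1

8.5263 s^-1


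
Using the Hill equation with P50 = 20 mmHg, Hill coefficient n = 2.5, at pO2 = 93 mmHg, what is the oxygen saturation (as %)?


Y = pO2^n / (P50^n + pO2^n)
Y = 93^2.5 / (20^2.5 + 93^2.5)
Y = 97.9%

97.9%


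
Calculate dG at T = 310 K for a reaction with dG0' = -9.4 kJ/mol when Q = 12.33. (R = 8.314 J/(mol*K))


dG = dG0' + RT * ln(Q) / 1000
dG = -9.4 + 8.314 * 310 * ln(12.33) / 1000
dG = -2.9256 kJ/mol

-2.9256 kJ/mol


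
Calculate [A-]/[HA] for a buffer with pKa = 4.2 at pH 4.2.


[A-]/[HA] = 10^(pH - pKa)
= 10^(4.2 - 4.2)
= 1.0

1.0


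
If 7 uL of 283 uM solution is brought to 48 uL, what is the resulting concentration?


C2 = C1 * V1 / V2
C2 = 283 * 7 / 48
C2 = 41.2708 uM

41.2708 uM


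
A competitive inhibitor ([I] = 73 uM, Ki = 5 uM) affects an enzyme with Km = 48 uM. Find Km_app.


Km_app = Km * (1 + [I]/Ki)
Km_app = 48 * (1 + 73/5)
Km_app = 748.8 uM

748.8 uM


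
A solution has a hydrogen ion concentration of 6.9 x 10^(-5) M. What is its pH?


pH = -log10([H+])
pH = -log10(6.9 x 10^(-5))
pH = 4.1612

4.1612


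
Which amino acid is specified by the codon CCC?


Standard genetic code lookup.
Codon CCC -> Pro

Pro


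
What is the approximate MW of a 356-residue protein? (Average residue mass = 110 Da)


MW = n_residues * 110 Da
MW = 356 * 110
MW = 39160 Da

39160 Da


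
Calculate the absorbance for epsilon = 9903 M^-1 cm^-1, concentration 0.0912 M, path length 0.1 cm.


A = epsilon * c * l
A = 9903 * 0.0912 * 0.1
A = 90.3154

90.3154


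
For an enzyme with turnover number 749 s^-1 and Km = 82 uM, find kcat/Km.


Catalytic efficiency = kcat / Km
= 749 / 82
= 9.1341 uM^-1*s^-1

9.1341 uM^-1*s^-1


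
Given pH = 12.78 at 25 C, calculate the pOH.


pOH = 14 - pH
pOH = 14 - 12.78
pOH = 1.22

1.22


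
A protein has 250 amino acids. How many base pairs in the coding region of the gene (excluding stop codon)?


Each amino acid = 1 codon = 3 bp
bp = 250 * 3 = 750 bp

750 bp


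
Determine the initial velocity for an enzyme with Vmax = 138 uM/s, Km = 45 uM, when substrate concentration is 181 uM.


v = Vmax * [S] / (Km + [S])
v = 138 * 181 / (45 + 181)
v = 110.5221 uM/s

110.5221 uM/s


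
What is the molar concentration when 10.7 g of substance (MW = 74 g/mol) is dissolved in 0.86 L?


C = (mass / MW) / volume
C = (10.7 / 74) / 0.86
C = 0.1681 M

0.1681 M


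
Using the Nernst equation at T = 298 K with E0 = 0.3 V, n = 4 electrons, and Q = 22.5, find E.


E = E0 - (RT/nF) * ln(Q)
E = 0.3 - (8.314 * 298 / (4 * 96485)) * ln(22.5)
E = 0.28 V

0.28 V


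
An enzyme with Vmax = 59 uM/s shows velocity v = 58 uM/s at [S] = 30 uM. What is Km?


Km = [S] * (Vmax - v) / v
Km = 30 * (59 - 58) / 58
Km = 0.5172 uM

0.5172 uM


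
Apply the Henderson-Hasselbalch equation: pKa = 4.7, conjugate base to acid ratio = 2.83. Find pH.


pH = pKa + log10([A-]/[HA])
pH = 4.7 + log10(2.83)
pH = 5.1518

5.1518


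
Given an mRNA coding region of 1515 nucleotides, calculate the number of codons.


codons = nucleotides / 3
codons = 1515 / 3 = 505

505


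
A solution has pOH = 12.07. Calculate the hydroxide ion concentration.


[OH-] = 10^(-pOH)
[OH-] = 10^(-12.07)
[OH-] = 8.511e-13 M

8.511e-13 M


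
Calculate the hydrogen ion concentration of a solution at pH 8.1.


[H+] = 10^(-pH)
[H+] = 10^(-8.1)
[H+] = 7.943e-09 M

7.943e-09 M


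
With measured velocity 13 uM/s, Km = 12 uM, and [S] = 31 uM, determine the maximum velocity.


Vmax = v * (Km + [S]) / [S]
Vmax = 13 * (12 + 31) / 31
Vmax = 18.0323 uM/s

18.0323 uM/s


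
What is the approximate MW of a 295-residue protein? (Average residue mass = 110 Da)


MW = n_residues * 110 Da
MW = 295 * 110
MW = 32450 Da

32450 Da


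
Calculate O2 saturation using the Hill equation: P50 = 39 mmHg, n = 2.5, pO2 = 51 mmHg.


Y = pO2^n / (P50^n + pO2^n)
Y = 51^2.5 / (39^2.5 + 51^2.5)
Y = 66.17%

66.17%


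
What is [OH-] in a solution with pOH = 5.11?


[OH-] = 10^(-pOH)
[OH-] = 10^(-5.11)
[OH-] = 7.762e-06 M

7.762e-06 M


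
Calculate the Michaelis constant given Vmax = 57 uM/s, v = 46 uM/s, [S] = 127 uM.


Km = [S] * (Vmax - v) / v
Km = 127 * (57 - 46) / 46
Km = 30.3696 uM

30.3696 uM


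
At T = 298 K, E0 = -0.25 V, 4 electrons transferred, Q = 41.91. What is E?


E = E0 - (RT/nF) * ln(Q)
E = -0.25 - (8.314 * 298 / (4 * 96485)) * ln(41.91)
E = -0.274 V

-0.274 V


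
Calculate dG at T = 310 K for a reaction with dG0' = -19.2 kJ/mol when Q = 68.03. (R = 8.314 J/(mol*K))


dG = dG0' + RT * ln(Q) / 1000
dG = -19.2 + 8.314 * 310 * ln(68.03) / 1000
dG = -8.3238 kJ/mol

-8.3238 kJ/mol
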